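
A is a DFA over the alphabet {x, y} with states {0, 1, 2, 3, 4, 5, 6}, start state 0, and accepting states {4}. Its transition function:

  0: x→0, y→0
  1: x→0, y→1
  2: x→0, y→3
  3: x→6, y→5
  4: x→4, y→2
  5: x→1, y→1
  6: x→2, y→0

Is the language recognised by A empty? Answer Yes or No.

The states reachable from the start state are {0}.
None of the accepting states {4} is reachable, so no string is accepted and L(A) = ∅.

Yes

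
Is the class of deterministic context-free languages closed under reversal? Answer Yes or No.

L = {c bⁿaⁿ : n≥0} ∪ {d b²ⁿaⁿ : n≥0} is a DCFL: the first symbol tells a deterministic PDA whether to pop one or two b's per a. Its reversal Lᴿ = {aⁿbⁿ c : n≥0} ∪ {aⁿb²ⁿ d : n≥0} is not. DCFLs are closed under right quotient by regular languages, and Lᴿ/{c, d} = {aⁿbⁿ : n≥0} ∪ {aⁿb²ⁿ : n≥0} — the standard context-free language accepted by no deterministic PDA (intuitively the machine would have to commit to a b-to-a ratio before the distinguishing marker arrives; formally, a DPDA for it would have a single run on aⁿb²ⁿ, accepting after the prefix aⁿbⁿ and accepting again after n more b's; an ordinary PDA that simulates it on a's and b's and, at any moment when it is accepting, may switch to reading only a fresh letter e while feeding each e to the simulation as a b, would accept aⁱbʲeᵏ (k≥1) exactly when both aⁱbʲ and aⁱbʲ⁺ᵏ are in the language, i.e. its language intersected with the regular set a*b*e⁺ would be exactly {aⁿbⁿeⁿ : n≥1} — impossible, since context-free languages are closed under intersection with regular sets and {aⁿbⁿeⁿ} is not context-free). So Lᴿ cannot be a DCFL.

No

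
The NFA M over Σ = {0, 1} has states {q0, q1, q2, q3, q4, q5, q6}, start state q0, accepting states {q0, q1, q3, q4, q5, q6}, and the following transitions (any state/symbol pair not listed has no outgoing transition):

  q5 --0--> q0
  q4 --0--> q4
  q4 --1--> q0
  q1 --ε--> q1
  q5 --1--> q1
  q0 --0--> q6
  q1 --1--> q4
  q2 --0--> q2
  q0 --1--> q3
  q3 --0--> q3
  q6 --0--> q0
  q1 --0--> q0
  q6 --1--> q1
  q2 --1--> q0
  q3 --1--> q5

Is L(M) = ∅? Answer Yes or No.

No

The empty string ε is accepted: the run q0 ends in the accepting state q0.
Since at least one string is accepted, L(M) is not empty.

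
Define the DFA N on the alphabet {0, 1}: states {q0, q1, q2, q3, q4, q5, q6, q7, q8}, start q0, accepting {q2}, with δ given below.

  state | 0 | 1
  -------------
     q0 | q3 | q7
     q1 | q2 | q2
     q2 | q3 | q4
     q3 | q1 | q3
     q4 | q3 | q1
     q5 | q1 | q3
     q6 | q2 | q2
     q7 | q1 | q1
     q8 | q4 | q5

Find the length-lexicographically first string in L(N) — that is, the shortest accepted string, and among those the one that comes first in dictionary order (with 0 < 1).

000

A breadth-first search from q0 reaches an accepting state first via the path q0 → q3 → q1 → q2 on input 000.
No string of length < 3 is accepted (BFS exhausts all shorter strings without reaching an accepting state), and 000 is the lexicographically least accepting string of length 3.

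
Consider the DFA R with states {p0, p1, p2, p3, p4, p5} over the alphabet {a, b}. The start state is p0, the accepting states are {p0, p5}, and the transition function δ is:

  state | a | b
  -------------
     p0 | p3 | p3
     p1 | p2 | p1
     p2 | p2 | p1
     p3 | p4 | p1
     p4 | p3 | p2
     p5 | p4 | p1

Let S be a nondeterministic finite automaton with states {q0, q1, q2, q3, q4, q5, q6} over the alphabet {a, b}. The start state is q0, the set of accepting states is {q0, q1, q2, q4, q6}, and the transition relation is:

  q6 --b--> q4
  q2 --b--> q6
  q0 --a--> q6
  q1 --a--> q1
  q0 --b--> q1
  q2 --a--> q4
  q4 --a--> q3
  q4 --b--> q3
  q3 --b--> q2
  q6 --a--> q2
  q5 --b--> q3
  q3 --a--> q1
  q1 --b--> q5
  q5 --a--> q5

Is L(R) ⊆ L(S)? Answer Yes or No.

Yes

Exploring the product automaton R × S from the start pair (p0, q0), following both machines on each input symbol, reaches 18 state pairs: (p0, q0), (p3, q6), (p3, q1), (p4, q2), (p1, q4), (p4, q1), (p1, q5), (p3, q4), (p2, q6), (p2, q3), (p1, q3), (p2, q5), (p4, q3), (p2, q2), (p2, q1), (p1, q2), (p2, q4), (p1, q6).
R accepts in {p0, p5} and S accepts in {q0, q1, q2, q4, q6}. The reachable pairs whose R-component is accepting are (p0, q0); in each of them the S-component is accepting too, so the product for L(R) \ L(S) (R-component accepting, S-component rejecting) has no reachable accepting pair and the difference is empty.
Hence every string in L(R) is also in L(S).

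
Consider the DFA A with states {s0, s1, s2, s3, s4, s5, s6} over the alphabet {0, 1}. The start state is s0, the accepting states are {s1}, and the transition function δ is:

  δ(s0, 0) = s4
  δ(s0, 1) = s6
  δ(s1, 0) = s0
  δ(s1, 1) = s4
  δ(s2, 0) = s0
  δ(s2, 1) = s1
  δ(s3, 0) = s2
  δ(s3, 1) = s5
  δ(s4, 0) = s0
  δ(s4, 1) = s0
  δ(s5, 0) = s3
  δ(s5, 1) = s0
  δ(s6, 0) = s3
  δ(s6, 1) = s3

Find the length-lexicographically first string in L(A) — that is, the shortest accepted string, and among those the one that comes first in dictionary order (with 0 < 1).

1001

A breadth-first search from s0 reaches an accepting state first via the path s0 → s6 → s3 → s2 → s1 on input 1001.
No string of length < 4 is accepted (BFS exhausts all shorter strings without reaching an accepting state), and 1001 is the lexicographically least accepting string of length 4.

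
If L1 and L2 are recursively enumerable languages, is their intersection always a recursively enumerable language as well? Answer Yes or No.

Yes

Run the recogniser for L₁; if it accepts, run the recogniser for L₂ and accept if that accepts too. If either runs forever the input is never accepted, which is all a recogniser needs.
So the recursively enumerable languages are closed under intersection.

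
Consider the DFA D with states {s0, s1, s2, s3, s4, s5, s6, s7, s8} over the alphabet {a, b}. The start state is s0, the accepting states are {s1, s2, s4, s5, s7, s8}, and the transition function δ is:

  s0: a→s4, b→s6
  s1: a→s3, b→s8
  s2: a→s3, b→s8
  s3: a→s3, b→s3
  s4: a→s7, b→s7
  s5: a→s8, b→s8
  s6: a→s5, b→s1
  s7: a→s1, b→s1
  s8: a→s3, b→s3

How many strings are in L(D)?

The useful subgraph on states {s0, s1, s4, s5, s6, s7, s8} is acyclic, so L(D) is finite; the longest accepting path visits 5 useful states, giving maximum string length 4.
Counting accepting paths from s0 by length: 1 of length 1, 4 of length 2, 7 of length 3, 4 of length 4. Total 16.

16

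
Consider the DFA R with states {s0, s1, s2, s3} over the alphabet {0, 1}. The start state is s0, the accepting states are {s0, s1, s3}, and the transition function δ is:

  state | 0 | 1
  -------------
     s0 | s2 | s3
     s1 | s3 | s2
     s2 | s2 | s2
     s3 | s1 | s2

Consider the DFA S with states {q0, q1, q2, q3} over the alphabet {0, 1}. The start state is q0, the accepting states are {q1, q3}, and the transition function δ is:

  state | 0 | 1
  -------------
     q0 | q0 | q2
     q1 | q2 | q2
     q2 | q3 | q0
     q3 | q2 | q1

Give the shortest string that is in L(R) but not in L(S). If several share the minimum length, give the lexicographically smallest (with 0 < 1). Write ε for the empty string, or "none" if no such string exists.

The empty string ε is accepted by R but not by S.
Since ε is the unique shortest string, it is the required witness.

ε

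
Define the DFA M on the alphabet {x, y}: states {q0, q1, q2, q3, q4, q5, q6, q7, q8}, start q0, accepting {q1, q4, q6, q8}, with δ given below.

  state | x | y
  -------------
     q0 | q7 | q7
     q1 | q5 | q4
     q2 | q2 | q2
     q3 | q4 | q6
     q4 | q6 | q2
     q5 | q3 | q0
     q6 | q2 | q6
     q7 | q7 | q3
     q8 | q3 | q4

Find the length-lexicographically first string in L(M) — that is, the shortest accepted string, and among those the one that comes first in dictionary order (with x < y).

A breadth-first search from q0 reaches an accepting state first via the path q0 → q7 → q3 → q4 on input xyx.
No string of length < 3 is accepted (BFS exhausts all shorter strings without reaching an accepting state), and xyx is the lexicographically least accepting string of length 3.

xyx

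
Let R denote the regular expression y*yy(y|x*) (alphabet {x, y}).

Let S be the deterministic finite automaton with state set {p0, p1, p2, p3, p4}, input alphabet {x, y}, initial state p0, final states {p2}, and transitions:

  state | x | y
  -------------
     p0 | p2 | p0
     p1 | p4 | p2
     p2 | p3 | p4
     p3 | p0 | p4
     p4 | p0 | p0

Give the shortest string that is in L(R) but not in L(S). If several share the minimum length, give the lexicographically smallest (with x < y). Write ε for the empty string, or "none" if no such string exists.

yy

The string yy is accepted by R but not by S.
No shorter string lies in the difference, and yy is the lexicographically first length-2 string in L(R) \ L(S).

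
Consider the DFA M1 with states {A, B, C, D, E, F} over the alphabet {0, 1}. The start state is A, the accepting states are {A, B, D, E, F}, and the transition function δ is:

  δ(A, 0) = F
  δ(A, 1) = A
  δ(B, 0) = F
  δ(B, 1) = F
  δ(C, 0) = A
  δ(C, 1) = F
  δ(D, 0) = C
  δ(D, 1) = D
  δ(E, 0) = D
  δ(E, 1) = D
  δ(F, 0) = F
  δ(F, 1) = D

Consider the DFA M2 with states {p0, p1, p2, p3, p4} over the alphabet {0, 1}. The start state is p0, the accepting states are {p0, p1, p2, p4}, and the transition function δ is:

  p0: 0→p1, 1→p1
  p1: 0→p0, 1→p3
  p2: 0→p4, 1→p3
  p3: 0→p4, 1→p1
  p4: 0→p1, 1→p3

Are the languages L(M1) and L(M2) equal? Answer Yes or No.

The string 01 is accepted by M1 but rejected by M2.
So L(M1) ≠ L(M2).

No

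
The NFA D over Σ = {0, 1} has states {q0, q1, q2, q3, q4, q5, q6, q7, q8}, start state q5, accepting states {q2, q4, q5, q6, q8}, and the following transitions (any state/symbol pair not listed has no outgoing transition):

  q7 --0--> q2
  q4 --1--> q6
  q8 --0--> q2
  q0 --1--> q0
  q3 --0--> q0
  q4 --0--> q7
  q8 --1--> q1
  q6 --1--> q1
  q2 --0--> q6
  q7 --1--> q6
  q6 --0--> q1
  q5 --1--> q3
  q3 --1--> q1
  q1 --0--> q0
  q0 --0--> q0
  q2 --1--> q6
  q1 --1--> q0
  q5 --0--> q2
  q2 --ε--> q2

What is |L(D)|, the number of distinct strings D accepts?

4

The useful subgraph on states {q2, q5, q6} is acyclic, so L(D) is finite; the longest accepting path visits 3 useful states, giving maximum string length 2.
Counting accepting paths from q5 by length: 1 of length 0, 1 of length 1, 2 of length 2. Total 4.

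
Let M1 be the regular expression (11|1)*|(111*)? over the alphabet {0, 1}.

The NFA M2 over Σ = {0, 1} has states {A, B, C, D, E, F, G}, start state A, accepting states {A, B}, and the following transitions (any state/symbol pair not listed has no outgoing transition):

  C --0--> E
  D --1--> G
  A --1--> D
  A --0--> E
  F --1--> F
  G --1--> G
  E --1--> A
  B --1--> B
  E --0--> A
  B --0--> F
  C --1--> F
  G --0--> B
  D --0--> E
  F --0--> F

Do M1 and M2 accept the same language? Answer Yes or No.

No

The string 1 is accepted by M1 but rejected by M2.
So L(M1) ≠ L(M2).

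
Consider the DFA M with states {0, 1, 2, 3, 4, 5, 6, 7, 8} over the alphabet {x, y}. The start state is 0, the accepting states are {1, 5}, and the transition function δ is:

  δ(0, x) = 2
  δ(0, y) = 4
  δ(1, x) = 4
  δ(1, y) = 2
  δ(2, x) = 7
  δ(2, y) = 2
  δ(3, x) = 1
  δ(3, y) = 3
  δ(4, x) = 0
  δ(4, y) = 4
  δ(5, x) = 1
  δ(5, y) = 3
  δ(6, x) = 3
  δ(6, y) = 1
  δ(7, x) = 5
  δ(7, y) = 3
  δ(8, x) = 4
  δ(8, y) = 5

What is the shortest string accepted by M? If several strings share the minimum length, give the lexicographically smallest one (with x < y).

A breadth-first search from 0 reaches an accepting state first via the path 0 → 2 → 7 → 5 on input xxx.
No string of length < 3 is accepted (BFS exhausts all shorter strings without reaching an accepting state), and xxx is the lexicographically least accepting string of length 3.

xxx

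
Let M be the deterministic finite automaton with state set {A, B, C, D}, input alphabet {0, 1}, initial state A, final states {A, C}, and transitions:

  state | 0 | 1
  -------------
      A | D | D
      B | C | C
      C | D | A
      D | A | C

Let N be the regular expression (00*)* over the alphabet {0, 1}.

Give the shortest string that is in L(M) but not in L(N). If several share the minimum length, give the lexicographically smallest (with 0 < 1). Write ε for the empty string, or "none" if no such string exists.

The string 01 is accepted by M but not by N.
No shorter string lies in the difference, and 01 is the lexicographically first length-2 string in L(M) \ L(N).

01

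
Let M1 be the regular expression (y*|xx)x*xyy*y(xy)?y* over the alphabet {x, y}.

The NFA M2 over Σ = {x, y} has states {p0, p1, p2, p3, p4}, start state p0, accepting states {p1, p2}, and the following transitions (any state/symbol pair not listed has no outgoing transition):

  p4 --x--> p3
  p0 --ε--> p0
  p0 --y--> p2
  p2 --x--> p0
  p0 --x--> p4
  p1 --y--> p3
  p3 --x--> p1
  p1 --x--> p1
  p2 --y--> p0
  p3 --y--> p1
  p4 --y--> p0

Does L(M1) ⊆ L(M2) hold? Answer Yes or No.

The string xxyy is in L(M1) but not in L(M2).
So L(M1) ⊄ L(M2).

No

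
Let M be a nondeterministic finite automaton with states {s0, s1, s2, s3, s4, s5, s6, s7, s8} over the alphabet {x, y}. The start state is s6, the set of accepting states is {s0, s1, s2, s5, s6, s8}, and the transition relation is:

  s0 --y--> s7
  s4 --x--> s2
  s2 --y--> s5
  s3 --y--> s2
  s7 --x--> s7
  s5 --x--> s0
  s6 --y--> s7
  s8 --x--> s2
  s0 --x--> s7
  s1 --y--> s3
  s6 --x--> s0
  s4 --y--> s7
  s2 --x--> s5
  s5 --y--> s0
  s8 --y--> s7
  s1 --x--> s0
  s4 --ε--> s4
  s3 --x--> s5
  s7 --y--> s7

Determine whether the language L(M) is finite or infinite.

finite

The useful states (reachable from s6 and able to reach an accepting state) are {s0, s6}.
Restricted to these states the transition graph has no cycle, so every accepting path has bounded length and L is finite.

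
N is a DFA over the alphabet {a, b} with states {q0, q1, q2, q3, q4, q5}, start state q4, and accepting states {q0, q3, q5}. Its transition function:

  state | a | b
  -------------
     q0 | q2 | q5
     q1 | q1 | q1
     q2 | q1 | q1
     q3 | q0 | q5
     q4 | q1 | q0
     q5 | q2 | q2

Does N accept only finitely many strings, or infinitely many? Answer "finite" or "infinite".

The useful states (reachable from q4 and able to reach an accepting state) are {q0, q4, q5}.
Restricted to these states the transition graph has no cycle, so every accepting path has bounded length and L is finite.

finite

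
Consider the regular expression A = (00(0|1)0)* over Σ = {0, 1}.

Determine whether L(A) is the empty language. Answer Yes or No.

No

The empty string ε matches the expression, so it belongs to L(A).
Since L(A) contains at least one string, it is not empty.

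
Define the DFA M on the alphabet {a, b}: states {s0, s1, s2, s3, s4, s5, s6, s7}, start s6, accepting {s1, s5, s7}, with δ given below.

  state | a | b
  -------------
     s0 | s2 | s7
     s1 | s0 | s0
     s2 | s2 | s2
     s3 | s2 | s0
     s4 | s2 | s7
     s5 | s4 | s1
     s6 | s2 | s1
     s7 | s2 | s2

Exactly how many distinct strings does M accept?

3

The useful subgraph on states {s0, s1, s6, s7} is acyclic, so L(M) is finite; the longest accepting path visits 4 useful states, giving maximum string length 3.
Counting accepting paths from s6 by length: 1 of length 1, 2 of length 3. Total 3.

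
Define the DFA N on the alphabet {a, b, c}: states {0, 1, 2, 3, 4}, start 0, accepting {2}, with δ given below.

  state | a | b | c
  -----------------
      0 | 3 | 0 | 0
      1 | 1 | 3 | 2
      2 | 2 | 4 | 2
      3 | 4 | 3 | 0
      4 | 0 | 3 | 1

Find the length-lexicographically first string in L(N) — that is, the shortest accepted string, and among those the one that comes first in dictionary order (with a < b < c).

aacc

A breadth-first search from 0 reaches an accepting state first via the path 0 → 3 → 4 → 1 → 2 on input aacc.
No string of length < 4 is accepted (BFS exhausts all shorter strings without reaching an accepting state), and aacc is the lexicographically least accepting string of length 4.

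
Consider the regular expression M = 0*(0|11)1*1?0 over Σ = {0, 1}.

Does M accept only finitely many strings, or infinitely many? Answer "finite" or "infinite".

infinite

The expression contains a Kleene star applied to a subexpression that matches at least one nonempty string, so it matches strings of unbounded length.
Hence L(M) is infinite.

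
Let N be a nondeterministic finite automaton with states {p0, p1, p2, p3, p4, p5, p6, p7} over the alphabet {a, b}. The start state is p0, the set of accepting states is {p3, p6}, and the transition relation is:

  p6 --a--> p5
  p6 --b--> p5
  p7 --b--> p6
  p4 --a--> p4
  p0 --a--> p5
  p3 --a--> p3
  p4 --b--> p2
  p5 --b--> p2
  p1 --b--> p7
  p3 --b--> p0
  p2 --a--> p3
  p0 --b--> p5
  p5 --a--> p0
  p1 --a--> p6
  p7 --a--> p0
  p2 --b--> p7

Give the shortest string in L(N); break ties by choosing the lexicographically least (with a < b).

aba

A breadth-first search from p0 reaches an accepting state first via the path p0 → p5 → p2 → p3 on input aba.
No string of length < 3 is accepted (BFS exhausts all shorter strings without reaching an accepting state), and aba is the lexicographically least accepting string of length 3.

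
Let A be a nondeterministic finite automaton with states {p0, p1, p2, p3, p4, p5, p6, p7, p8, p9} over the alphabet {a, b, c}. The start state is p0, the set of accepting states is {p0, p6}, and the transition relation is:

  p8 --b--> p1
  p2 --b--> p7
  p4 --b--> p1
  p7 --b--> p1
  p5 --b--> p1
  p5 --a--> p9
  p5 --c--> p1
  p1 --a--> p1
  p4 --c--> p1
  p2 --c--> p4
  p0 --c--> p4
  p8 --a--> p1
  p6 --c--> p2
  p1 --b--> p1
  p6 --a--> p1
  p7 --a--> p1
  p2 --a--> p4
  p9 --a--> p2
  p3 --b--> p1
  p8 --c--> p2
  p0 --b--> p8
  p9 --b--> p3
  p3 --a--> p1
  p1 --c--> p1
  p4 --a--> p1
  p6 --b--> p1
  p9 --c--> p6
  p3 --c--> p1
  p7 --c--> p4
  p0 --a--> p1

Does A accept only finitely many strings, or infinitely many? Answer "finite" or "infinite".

The useful states (reachable from p0 and able to reach an accepting state) are {p0}.
Restricted to these states the transition graph has no cycle, so every accepting path has bounded length and L is finite.

finite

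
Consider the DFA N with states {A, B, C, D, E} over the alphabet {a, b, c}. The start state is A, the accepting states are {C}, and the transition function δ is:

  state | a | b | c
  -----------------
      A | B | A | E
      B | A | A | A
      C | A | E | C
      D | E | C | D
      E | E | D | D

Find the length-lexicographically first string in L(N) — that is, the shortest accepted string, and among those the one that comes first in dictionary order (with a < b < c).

cbb

A breadth-first search from A reaches an accepting state first via the path A → E → D → C on input cbb.
No string of length < 3 is accepted (BFS exhausts all shorter strings without reaching an accepting state), and cbb is the lexicographically least accepting string of length 3.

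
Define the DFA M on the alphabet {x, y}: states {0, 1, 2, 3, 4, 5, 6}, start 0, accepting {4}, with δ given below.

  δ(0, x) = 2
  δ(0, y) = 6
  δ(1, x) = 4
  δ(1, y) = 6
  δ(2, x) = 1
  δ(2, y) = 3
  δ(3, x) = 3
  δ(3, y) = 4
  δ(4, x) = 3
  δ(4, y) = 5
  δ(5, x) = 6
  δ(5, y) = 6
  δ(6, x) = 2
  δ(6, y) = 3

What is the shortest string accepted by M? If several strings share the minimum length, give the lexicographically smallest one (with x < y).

A breadth-first search from 0 reaches an accepting state first via the path 0 → 2 → 1 → 4 on input xxx.
No string of length < 3 is accepted (BFS exhausts all shorter strings without reaching an accepting state), and xxx is the lexicographically least accepting string of length 3.

xxx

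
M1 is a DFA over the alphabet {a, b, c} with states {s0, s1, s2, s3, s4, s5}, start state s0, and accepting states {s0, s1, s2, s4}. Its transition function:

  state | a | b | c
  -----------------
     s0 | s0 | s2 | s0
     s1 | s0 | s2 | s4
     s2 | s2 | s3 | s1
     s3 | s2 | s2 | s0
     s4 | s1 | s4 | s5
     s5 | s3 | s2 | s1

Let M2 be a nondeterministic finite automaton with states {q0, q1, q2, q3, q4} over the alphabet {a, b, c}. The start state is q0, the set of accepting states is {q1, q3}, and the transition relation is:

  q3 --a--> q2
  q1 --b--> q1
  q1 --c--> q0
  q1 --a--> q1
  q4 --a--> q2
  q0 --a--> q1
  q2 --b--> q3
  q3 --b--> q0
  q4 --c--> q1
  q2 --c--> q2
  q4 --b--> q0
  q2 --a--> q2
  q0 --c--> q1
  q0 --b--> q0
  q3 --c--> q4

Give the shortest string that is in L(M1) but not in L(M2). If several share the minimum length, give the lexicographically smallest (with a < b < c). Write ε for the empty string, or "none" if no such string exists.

The empty string ε is accepted by M1 but not by M2.
Since ε is the unique shortest string, it is the required witness.

ε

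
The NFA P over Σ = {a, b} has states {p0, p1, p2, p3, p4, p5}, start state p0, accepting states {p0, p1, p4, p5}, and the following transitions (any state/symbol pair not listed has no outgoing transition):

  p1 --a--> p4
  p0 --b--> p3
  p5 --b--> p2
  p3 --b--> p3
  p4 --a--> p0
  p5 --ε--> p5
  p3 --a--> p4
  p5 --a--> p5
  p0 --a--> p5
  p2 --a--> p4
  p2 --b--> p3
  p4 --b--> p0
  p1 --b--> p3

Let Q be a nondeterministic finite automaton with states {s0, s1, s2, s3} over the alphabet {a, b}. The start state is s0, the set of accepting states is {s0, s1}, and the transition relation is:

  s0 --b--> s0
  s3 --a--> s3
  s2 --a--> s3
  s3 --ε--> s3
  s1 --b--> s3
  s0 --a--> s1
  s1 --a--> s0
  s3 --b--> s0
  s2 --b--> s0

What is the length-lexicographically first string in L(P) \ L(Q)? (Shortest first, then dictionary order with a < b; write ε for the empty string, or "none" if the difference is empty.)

aba

The string aba is accepted by P but not by Q.
No shorter string lies in the difference, and aba is the lexicographically first length-3 string in L(P) \ L(Q).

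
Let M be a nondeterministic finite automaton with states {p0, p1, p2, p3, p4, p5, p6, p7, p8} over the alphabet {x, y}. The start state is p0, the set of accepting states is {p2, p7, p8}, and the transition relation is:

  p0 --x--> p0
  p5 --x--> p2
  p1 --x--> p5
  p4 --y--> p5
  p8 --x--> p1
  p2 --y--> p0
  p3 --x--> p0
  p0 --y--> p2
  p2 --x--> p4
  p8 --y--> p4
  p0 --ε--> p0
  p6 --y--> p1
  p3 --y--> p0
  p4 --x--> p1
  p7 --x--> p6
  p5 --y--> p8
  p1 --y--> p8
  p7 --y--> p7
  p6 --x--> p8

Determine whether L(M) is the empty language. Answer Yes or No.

No

The string y is accepted: the run p0 → p2 ends in the accepting state p2.
Since at least one string is accepted, L(M) is not empty.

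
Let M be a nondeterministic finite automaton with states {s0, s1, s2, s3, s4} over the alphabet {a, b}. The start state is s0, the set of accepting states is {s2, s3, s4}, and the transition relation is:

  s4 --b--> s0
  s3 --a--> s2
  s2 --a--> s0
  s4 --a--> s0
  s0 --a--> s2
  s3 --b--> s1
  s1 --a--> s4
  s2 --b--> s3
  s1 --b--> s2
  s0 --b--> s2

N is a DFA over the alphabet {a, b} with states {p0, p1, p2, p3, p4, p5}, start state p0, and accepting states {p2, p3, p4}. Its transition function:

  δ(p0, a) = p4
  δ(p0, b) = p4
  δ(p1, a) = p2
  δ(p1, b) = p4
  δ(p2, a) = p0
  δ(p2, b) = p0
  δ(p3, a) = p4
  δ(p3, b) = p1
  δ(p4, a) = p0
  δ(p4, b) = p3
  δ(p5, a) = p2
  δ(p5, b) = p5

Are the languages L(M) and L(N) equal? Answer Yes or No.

Yes

Exploring the product automaton M × N from the start pair (s0, p0), following both machines on each input symbol, reaches 5 state pairs: (s0, p0), (s2, p4), (s3, p3), (s1, p1), (s4, p2).
M accepts in {s2, s3, s4} and N accepts in {p2, p3, p4}. In every reachable pair the two components are either both accepting — (s2, p4), (s3, p3), (s4, p2) — or both non-accepting, so no string is accepted by exactly one of the machines: L(M) \ L(N) and L(N) \ L(M) are both empty.
Hence every string is accepted by M iff it is accepted by N, and the two languages coincide.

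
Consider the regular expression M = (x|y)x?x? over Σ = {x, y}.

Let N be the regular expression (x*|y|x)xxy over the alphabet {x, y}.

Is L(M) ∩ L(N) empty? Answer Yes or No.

Yes

Converting the expression M to a DFA (subset construction, then merging equivalent states) gives the minimal DFA with states {m0, m1, m2, m3, m4}, start state m0, accepting states {m1, m2, m4} and transitions m0: x→m1, y→m1; m1: x→m2, y→m3; m2: x→m4, y→m3; m3: x→m3, y→m3; m4: x→m3, y→m3.
Converting the expression N to a DFA (subset construction, then merging equivalent states) gives the minimal DFA with states {n0, n1, n2, n3, n4, n5, n6, n7}, start state n0, accepting states {n6} and transitions n0: x→n1, y→n2; n1: x→n3, y→n4; n2: x→n5, y→n4; n3: x→n3, y→n6; n4: x→n4, y→n4; n5: x→n7, y→n4; n6: x→n4, y→n4; n7: x→n4, y→n6.
Exploring the product automaton M × N from the start pair (m0, n0), following both machines on each input symbol, reaches 10 state pairs: (m0, n0), (m1, n1), (m1, n2), (m2, n3), (m3, n4), (m2, n5), (m4, n3), (m3, n6), (m4, n7), (m3, n3).
M accepts in {m1, m2, m4} and N accepts in {n6}; no reachable pair has both components accepting, so no string drives both machines to acceptance simultaneously and L(M) ∩ L(N) = ∅.
So no string is accepted by both, and the intersection is empty.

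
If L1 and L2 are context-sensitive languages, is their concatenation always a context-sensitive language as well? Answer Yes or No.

Yes

With disjoint nonterminals (and terminals first replaced by fresh nonterminal copies so contexts cannot straddle the boundary), S → S₁S₂ added to two noncontracting grammars is noncontracting and generates L₁L₂; equivalently an LBA guesses the split point and checks each part in place.
So the context-sensitive languages are closed under concatenation.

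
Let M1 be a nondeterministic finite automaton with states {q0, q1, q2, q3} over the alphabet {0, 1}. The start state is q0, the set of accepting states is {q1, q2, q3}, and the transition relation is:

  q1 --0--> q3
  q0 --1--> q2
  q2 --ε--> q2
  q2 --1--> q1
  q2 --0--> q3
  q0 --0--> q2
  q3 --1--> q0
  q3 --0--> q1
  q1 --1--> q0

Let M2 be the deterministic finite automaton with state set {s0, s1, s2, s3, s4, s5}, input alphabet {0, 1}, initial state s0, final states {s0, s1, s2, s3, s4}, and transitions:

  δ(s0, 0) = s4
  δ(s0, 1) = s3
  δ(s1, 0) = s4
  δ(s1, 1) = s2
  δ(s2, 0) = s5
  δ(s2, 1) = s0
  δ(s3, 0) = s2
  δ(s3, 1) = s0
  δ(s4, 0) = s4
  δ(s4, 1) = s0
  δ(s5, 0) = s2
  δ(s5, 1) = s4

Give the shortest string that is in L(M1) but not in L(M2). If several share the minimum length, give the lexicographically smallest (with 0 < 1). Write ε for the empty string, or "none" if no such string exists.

100

The string 100 is accepted by M1 but not by M2.
No shorter string lies in the difference, and 100 is the lexicographically first length-3 string in L(M1) \ L(M2).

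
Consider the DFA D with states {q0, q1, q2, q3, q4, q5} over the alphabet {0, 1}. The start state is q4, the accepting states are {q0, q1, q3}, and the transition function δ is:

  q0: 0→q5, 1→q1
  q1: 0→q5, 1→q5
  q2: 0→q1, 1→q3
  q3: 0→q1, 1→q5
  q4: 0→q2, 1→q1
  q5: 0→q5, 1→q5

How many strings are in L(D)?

The useful subgraph on states {q1, q2, q3, q4} is acyclic, so L(D) is finite; the longest accepting path visits 4 useful states, giving maximum string length 3.
Counting accepting paths from q4 by length: 1 of length 1, 2 of length 2, 1 of length 3. Total 4.

4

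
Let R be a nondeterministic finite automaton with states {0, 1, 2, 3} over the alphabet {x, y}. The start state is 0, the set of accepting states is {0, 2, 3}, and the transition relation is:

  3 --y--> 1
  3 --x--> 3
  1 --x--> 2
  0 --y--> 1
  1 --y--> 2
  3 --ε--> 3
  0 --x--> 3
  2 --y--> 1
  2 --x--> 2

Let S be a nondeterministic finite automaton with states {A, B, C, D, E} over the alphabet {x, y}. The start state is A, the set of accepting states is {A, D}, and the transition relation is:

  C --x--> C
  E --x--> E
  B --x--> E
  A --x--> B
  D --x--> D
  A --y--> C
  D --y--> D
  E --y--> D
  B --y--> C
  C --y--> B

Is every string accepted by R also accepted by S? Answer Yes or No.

The string x is in L(R) but not in L(S).
So L(R) ⊄ L(S).

No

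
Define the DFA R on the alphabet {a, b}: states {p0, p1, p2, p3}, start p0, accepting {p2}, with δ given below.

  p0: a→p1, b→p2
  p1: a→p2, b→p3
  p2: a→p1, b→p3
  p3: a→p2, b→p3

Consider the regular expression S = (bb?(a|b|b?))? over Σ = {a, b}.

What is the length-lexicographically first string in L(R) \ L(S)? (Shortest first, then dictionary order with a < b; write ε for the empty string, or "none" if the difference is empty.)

aa

The string aa is accepted by R but not by S.
No shorter string lies in the difference, and aa is the lexicographically first length-2 string in L(R) \ L(S).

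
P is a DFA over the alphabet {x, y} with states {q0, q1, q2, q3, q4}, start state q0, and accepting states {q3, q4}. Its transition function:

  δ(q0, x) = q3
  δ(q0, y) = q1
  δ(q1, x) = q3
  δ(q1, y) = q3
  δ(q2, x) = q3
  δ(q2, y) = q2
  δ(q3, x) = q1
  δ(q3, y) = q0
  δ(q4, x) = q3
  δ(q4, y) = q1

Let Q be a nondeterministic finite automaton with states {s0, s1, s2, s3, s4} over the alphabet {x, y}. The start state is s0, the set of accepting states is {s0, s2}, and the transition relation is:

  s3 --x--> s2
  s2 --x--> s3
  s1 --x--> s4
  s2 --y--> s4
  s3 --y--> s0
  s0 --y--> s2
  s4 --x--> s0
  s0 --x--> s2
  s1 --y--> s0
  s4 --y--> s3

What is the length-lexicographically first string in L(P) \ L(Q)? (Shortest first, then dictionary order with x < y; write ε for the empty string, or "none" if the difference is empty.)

The string yx is accepted by P but not by Q.
No shorter string lies in the difference, and yx is the lexicographically first length-2 string in L(P) \ L(Q).

yx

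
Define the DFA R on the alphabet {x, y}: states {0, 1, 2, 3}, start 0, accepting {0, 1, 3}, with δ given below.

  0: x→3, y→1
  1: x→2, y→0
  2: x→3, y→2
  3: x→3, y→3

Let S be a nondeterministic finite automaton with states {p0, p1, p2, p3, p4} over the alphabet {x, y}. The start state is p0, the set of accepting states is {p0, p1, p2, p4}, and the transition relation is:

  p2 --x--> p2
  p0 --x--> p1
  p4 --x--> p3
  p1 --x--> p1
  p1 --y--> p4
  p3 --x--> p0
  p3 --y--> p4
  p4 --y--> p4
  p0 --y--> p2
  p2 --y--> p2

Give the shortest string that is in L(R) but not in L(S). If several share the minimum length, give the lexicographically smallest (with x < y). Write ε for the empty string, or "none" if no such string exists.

xyx

The string xyx is accepted by R but not by S.
No shorter string lies in the difference, and xyx is the lexicographically first length-3 string in L(R) \ L(S).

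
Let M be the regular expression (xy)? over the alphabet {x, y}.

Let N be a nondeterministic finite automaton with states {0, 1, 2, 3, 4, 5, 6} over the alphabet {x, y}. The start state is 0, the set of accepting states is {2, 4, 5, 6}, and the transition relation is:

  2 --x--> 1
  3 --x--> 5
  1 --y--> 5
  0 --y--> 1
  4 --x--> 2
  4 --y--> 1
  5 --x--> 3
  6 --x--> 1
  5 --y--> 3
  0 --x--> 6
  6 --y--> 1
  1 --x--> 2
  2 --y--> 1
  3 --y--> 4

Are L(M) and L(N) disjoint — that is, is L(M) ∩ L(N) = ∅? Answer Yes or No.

Yes

Converting the expression M to a DFA (subset construction, then merging equivalent states) gives the minimal DFA with states {m0, m1, m2, m3}, start state m0, accepting states {m0, m3} and transitions m0: x→m1, y→m2; m1: x→m2, y→m3; m2: x→m2, y→m2; m3: x→m2, y→m2.
Exploring the product automaton M × N from the start pair (m0, 0), following both machines on each input symbol, reaches 8 state pairs: (m0, 0), (m1, 6), (m2, 1), (m3, 1), (m2, 2), (m2, 5), (m2, 3), (m2, 4).
M accepts in {m0, m3} and N accepts in {2, 4, 5, 6}; no reachable pair has both components accepting, so no string drives both machines to acceptance simultaneously and L(M) ∩ L(N) = ∅.
So no string is accepted by both, and the intersection is empty.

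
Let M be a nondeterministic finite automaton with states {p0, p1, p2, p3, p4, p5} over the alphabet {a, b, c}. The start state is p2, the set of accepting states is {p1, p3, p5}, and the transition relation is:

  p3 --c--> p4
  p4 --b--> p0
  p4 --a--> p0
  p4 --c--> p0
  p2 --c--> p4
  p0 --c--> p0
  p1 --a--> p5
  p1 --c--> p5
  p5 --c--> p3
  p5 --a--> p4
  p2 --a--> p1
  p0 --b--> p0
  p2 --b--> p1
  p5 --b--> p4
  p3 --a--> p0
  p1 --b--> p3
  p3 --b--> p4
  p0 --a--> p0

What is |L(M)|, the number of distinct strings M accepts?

The useful subgraph on states {p1, p2, p3, p5} is acyclic, so L(M) is finite; the longest accepting path visits 4 useful states, giving maximum string length 3.
Counting accepting paths from p2 by length: 2 of length 1, 6 of length 2, 4 of length 3. Total 12.

12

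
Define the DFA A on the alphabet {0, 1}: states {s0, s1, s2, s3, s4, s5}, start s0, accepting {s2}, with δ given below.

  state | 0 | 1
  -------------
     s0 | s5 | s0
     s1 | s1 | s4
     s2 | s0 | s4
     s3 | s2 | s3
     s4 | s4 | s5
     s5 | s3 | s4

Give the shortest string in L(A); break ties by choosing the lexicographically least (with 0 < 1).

A breadth-first search from s0 reaches an accepting state first via the path s0 → s5 → s3 → s2 on input 000.
No string of length < 3 is accepted (BFS exhausts all shorter strings without reaching an accepting state), and 000 is the lexicographically least accepting string of length 3.

000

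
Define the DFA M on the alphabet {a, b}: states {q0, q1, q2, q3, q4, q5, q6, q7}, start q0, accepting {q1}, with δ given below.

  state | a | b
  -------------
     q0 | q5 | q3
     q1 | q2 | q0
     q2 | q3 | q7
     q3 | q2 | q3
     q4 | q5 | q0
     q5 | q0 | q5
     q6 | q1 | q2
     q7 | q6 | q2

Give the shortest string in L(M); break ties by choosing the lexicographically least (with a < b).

babaa

A breadth-first search from q0 reaches an accepting state first via the path q0 → q3 → q2 → q7 → q6 → q1 on input babaa.
No string of length < 5 is accepted (BFS exhausts all shorter strings without reaching an accepting state), and babaa is the lexicographically least accepting string of length 5.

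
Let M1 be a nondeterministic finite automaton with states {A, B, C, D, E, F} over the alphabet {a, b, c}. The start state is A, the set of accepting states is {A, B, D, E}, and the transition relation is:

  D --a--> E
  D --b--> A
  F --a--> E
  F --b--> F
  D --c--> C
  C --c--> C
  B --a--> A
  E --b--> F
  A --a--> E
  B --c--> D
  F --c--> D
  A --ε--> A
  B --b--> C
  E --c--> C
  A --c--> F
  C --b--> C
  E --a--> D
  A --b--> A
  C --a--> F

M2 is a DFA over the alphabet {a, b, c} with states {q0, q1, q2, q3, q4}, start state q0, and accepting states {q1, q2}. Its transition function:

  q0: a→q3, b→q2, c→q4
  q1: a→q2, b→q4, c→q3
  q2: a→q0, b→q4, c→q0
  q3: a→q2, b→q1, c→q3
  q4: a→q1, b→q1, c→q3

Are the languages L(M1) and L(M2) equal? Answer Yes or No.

No

The empty string ε is accepted by M1 but rejected by M2.
So L(M1) ≠ L(M2).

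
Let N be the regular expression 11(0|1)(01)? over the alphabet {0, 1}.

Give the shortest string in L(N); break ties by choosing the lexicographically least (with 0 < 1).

110

By inspection of the expression, no string of length less than 3 matches, and 110 is the lexicographically first match of length 3.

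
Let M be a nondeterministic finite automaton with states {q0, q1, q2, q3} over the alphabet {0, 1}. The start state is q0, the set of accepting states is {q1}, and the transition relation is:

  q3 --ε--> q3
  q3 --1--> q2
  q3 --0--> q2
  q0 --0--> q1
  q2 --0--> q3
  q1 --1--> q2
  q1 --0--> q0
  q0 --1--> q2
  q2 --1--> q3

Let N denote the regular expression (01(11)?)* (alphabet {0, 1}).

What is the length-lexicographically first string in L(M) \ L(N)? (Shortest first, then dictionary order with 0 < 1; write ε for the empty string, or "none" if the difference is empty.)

0

The string 0 is accepted by M but not by N.
No shorter string lies in the difference, and 0 is the lexicographically first length-1 string in L(M) \ L(N).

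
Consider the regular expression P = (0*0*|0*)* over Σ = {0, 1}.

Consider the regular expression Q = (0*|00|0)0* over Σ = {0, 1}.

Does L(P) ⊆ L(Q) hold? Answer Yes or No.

Converting the expression P to a DFA (subset construction, then merging equivalent states) gives the minimal DFA with states {p0, p1}, start state p0, accepting states {p0} and transitions p0: 0→p0, 1→p1; p1: 0→p1, 1→p1.
Converting the expression Q to a DFA (subset construction, then merging equivalent states) gives the minimal DFA with states {q0, q1}, start state q0, accepting states {q0} and transitions q0: 0→q0, 1→q1; q1: 0→q1, 1→q1.
Exploring the product automaton P × Q from the start pair (p0, q0), following both machines on each input symbol, reaches 2 state pairs: (p0, q0), (p1, q1).
P accepts in {p0} and Q accepts in {q0}. The reachable pairs whose P-component is accepting are (p0, q0); in each of them the Q-component is accepting too, so the product for L(P) \ L(Q) (P-component accepting, Q-component rejecting) has no reachable accepting pair and the difference is empty.
Hence every string in L(P) is also in L(Q).

Yes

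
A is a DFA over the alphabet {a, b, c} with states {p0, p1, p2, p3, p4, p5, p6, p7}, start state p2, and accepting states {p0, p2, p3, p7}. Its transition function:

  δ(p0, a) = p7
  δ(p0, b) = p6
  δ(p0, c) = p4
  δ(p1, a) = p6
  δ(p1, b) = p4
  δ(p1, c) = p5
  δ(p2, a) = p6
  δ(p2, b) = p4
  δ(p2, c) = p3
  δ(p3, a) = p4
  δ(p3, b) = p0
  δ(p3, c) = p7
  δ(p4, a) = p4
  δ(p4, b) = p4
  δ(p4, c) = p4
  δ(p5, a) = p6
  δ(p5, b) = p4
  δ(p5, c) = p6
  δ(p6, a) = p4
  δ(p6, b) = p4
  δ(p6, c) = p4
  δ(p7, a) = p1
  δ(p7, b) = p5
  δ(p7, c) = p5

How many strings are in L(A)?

5

The useful subgraph on states {p0, p2, p3, p7} is acyclic, so L(A) is finite; the longest accepting path visits 4 useful states, giving maximum string length 3.
Counting accepting paths from p2 by length: 1 of length 0, 1 of length 1, 2 of length 2, 1 of length 3. Total 5.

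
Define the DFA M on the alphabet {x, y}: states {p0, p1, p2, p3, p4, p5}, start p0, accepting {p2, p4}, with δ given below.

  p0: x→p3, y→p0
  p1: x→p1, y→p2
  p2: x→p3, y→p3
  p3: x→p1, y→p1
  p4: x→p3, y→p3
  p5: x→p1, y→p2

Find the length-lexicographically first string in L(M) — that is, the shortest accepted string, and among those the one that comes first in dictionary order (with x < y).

A breadth-first search from p0 reaches an accepting state first via the path p0 → p3 → p1 → p2 on input xxy.
No string of length < 3 is accepted (BFS exhausts all shorter strings without reaching an accepting state), and xxy is the lexicographically least accepting string of length 3.

xxy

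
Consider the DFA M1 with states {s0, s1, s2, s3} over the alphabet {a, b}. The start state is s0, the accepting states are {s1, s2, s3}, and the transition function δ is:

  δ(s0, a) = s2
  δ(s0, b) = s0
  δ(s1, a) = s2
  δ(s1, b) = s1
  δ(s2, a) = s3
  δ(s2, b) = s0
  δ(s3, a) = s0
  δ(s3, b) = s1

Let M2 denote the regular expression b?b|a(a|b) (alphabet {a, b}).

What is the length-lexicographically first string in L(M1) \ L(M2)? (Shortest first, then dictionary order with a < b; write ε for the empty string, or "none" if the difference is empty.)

The string a is accepted by M1 but not by M2.
No shorter string lies in the difference, and a is the lexicographically first length-1 string in L(M1) \ L(M2).

a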